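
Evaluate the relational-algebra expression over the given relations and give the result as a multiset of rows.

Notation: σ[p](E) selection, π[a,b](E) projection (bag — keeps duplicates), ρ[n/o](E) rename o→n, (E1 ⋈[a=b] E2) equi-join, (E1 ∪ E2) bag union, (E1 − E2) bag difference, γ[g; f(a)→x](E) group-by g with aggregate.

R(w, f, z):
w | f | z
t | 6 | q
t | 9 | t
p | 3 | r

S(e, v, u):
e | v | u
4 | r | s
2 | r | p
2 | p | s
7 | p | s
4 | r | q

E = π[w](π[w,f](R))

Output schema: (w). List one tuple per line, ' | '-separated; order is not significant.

Subexpression sizes:
  R → 3
  π[w,f](R) → 3
  π[w](π[w,f](R)) → 3

== RESULT ==
w
p
t
t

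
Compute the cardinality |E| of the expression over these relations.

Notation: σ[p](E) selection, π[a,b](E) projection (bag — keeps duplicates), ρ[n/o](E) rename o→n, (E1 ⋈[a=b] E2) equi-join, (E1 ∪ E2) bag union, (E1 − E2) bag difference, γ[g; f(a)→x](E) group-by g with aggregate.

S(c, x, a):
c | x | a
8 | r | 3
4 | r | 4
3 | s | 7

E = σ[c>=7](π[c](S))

Per-node cardinality:
  S → 3
  π[c](S) → 3
  σ[c>=7](π[c](S)) → 1

|E| = 1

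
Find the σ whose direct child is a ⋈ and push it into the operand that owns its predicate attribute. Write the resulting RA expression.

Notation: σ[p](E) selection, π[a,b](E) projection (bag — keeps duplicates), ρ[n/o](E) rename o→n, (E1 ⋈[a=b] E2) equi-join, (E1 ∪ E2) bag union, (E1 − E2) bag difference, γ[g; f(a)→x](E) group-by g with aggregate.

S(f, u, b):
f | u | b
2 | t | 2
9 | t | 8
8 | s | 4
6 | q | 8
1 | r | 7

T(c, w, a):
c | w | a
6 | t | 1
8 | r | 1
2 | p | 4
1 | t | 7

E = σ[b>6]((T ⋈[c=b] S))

σ filters on b, owned by the right side.
E' = (T ⋈[c=b] σ[b>6](S))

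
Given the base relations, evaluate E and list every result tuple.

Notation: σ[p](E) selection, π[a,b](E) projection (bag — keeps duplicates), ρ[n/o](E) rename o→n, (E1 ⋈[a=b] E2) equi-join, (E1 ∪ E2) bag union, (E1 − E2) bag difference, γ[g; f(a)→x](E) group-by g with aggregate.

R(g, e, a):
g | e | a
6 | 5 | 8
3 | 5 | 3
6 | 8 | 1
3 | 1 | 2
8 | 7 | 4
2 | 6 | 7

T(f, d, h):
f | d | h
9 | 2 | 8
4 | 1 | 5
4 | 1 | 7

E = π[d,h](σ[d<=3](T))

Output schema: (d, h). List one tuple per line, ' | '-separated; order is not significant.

Subexpression sizes:
  T → 3
  σ[d<=3](T) → 3
  π[d,h](σ[d<=3](T)) → 3

== RESULT ==
d | h
1 | 5
1 | 7
2 | 8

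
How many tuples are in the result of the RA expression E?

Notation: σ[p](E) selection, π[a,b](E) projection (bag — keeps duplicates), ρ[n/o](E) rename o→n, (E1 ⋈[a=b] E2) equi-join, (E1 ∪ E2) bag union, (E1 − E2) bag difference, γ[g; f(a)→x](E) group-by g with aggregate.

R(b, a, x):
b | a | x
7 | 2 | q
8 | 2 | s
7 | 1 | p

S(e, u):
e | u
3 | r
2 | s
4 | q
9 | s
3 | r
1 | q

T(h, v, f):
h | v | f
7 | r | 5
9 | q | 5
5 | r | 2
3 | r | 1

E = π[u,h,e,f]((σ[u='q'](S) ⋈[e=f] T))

Stepwise |·|:
  S → 6
  σ[u='q'](S) → 2
  T → 4
  (σ[u='q'](S) ⋈[e=f] T) → 1
  π[u,h,e,f]((σ[u='q'](S) ⋈[e=f] T)) → 1

|E| = 1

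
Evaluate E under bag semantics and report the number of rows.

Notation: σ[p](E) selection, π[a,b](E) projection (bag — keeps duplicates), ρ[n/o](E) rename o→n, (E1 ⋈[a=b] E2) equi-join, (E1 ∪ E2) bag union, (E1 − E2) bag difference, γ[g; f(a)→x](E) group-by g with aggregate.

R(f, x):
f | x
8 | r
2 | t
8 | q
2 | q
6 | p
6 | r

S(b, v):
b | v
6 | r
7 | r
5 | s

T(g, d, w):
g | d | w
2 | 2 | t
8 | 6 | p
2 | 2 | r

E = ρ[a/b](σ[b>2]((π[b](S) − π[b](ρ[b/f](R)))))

Per-node cardinality:
  S → 3
  π[b](S) → 3
  R → 6
  ρ[b/f](R) → 6
  π[b](ρ[b/f](R)) → 6
  (π[b](S) − π[b](ρ[b/f](R))) → 2
  σ[b>2]((π[b](S) − π[b](ρ[b/f](R)))) → 2
  ρ[a/b](σ[b>2]((π[b](S) − π[b](ρ[b/f](R))))) → 2

|E| = 2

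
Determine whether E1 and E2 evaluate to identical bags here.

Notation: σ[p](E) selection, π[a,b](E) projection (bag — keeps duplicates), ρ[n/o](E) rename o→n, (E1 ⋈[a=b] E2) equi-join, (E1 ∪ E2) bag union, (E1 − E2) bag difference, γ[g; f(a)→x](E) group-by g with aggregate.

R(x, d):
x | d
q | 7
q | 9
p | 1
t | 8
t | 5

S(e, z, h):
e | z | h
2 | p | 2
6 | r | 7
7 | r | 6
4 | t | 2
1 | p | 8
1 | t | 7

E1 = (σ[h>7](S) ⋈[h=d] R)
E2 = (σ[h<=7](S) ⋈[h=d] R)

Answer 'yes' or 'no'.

E1 subexpression sizes:
  S → 6
  σ[h>7](S) → 1
  R → 5
  (σ[h>7](S) ⋈[h=d] R) → 1
E2 subexpression sizes:
  S → 6
  σ[h<=7](S) → 5
  R → 5
  (σ[h<=7](S) ⋈[h=d] R) → 2

E1 result:
e | z | h | x | d
1 | p | 8 | t | 8
E2 result:
e | z | h | x | d
1 | t | 7 | q | 7
6 | r | 7 | q | 7
Witness: (1, 't', 7, 'q', 7) appears 0× in E1 but 1× in E2.

no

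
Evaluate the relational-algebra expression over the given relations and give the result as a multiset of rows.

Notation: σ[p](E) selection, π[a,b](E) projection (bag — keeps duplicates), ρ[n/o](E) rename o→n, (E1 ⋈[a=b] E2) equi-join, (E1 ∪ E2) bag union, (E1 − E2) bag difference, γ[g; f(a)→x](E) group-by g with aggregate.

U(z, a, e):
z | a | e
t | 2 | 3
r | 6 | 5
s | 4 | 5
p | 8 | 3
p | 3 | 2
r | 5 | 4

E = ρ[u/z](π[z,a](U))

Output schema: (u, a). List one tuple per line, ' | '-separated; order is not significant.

Per-node cardinality:
  U → 6
  π[z,a](U) → 6
  ρ[u/z](π[z,a](U)) → 6

== RESULT ==
u | a
p | 3
p | 8
r | 5
r | 6
s | 4
t | 2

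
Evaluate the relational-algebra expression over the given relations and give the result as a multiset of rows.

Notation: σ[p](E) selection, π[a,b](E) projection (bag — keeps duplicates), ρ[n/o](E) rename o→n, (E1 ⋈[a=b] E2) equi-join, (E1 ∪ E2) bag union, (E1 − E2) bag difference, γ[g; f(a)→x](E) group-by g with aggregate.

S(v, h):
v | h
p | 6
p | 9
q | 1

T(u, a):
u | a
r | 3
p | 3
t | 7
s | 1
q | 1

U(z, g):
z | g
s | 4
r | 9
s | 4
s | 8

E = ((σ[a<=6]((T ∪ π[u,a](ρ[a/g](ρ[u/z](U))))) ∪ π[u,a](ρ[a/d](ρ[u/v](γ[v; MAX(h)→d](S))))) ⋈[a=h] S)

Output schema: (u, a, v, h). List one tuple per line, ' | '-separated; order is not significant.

Subexpression sizes:
  T → 5
  U → 4
  ρ[u/z](U) → 4
  ρ[a/g](ρ[u/z](U)) → 4
  π[u,a](ρ[a/g](ρ[u/z](U))) → 4
  (T ∪ π[u,a](ρ[a/g](ρ[u/z](U)))) → 9
  σ[a<=6]((T ∪ π[u,a](ρ[a/g](ρ[u/z](U))))) → 6
  S → 3
  γ[v; MAX(h)→d](S) → 2
  ρ[u/v](γ[v; MAX(h)→d](S)) → 2
  ρ[a/d](ρ[u/v](γ[v; MAX(h)→d](S))) → 2
  π[u,a](ρ[a/d](ρ[u/v](γ[v; MAX(h)→d](S)))) → 2
  (σ[a<=6]((T ∪ π[u,a](ρ[a/g](ρ[u/z](U))))) ∪ π[u,a](ρ[a/d](ρ[u/v](γ[v; MAX(h)→d](S))))) → 8
  S → 3
  ((σ[a<=6]((T ∪ π[u,a](ρ[a/g](ρ[u/z](U))))) ∪ π[u,a](ρ[a/d](ρ[u/v](γ[v; MAX(h)→d](S))))) ⋈[a=h] S) → 4

== RESULT ==
u | a | v | h
p | 9 | p | 9
q | 1 | q | 1
q | 1 | q | 1
s | 1 | q | 1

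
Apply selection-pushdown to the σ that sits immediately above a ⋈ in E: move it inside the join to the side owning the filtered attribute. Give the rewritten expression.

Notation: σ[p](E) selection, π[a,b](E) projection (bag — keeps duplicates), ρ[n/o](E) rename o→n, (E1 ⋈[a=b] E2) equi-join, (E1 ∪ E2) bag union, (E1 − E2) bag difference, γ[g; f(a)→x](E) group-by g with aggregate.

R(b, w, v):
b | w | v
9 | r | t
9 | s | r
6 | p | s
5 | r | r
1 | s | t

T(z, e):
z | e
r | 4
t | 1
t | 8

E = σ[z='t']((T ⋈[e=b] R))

σ filters on z, owned by the left side.
E' = (σ[z='t'](T) ⋈[e=b] R)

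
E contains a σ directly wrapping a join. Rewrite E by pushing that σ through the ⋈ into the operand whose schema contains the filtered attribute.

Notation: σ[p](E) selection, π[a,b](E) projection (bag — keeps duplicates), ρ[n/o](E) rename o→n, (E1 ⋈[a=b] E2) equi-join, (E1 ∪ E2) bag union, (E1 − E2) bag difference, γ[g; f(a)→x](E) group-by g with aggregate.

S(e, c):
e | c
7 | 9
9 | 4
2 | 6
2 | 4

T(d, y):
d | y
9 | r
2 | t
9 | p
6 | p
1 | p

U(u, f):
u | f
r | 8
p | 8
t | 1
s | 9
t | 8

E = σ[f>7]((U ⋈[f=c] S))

σ filters on f, owned by the left side.
E' = (σ[f>7](U) ⋈[f=c] S)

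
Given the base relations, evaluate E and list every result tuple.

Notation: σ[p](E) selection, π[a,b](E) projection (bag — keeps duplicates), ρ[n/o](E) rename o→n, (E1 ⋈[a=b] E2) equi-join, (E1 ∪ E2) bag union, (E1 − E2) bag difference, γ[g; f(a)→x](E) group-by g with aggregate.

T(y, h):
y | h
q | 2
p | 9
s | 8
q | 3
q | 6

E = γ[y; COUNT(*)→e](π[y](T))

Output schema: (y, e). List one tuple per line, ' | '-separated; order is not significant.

Stepwise |·|:
  T → 5
  π[y](T) → 5
  γ[y; COUNT(*)→e](π[y](T)) → 3

== RESULT ==
y | e
p | 1
q | 3
s | 1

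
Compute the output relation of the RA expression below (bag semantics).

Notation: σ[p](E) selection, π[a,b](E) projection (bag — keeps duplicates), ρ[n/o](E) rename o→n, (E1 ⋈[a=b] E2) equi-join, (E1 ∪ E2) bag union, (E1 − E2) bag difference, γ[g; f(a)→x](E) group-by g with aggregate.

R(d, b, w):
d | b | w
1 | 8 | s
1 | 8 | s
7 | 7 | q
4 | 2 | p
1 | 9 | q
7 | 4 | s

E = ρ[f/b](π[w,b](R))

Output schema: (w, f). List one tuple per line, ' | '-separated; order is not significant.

Subexpression sizes:
  R → 6
  π[w,b](R) → 6
  ρ[f/b](π[w,b](R)) → 6

== RESULT ==
w | f
p | 2
q | 7
q | 9
s | 4
s | 8
s | 8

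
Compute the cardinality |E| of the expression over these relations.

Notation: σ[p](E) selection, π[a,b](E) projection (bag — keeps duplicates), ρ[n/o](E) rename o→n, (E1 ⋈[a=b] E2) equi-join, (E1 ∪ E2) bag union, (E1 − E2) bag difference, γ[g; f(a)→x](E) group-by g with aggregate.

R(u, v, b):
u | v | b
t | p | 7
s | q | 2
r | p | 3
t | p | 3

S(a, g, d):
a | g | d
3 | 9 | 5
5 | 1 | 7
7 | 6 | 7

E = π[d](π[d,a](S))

Row counts bottom-up:
  S → 3
  π[d,a](S) → 3
  π[d](π[d,a](S)) → 3

|E| = 3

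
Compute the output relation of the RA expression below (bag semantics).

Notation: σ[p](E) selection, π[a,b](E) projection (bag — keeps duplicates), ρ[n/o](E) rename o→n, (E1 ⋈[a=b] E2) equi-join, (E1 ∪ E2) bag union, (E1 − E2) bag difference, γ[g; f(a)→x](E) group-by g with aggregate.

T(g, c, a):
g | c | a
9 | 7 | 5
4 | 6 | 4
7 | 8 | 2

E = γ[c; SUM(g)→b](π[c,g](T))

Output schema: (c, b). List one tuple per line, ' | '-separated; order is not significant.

Per-node cardinality:
  T → 3
  π[c,g](T) → 3
  γ[c; SUM(g)→b](π[c,g](T)) → 3

== RESULT ==
c | b
6 | 4
7 | 9
8 | 7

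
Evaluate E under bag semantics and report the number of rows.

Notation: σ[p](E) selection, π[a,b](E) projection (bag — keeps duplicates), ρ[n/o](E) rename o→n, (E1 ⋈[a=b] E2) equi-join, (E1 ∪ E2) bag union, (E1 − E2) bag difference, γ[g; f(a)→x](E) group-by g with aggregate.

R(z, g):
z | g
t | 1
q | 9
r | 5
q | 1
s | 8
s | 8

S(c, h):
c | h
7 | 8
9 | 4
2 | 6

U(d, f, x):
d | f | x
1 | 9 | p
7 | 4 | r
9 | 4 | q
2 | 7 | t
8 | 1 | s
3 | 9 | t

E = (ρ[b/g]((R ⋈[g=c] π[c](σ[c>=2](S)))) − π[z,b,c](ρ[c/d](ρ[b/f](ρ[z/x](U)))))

Subexpression sizes:
  R → 6
  S → 3
  σ[c>=2](S) → 3
  π[c](σ[c>=2](S)) → 3
  (R ⋈[g=c] π[c](σ[c>=2](S))) → 1
  ρ[b/g]((R ⋈[g=c] π[c](σ[c>=2](S)))) → 1
  U → 6
  ρ[z/x](U) → 6
  ρ[b/f](ρ[z/x](U)) → 6
  ρ[c/d](ρ[b/f](ρ[z/x](U))) → 6
  π[z,b,c](ρ[c/d](ρ[b/f](ρ[z/x](U)))) → 6
  (ρ[b/g]((R ⋈[g=c] π[c](σ[c>=2](S)))) − π[z,b,c](ρ[c/d](ρ[b/f](ρ[z/x](U))))) → 1

|E| = 1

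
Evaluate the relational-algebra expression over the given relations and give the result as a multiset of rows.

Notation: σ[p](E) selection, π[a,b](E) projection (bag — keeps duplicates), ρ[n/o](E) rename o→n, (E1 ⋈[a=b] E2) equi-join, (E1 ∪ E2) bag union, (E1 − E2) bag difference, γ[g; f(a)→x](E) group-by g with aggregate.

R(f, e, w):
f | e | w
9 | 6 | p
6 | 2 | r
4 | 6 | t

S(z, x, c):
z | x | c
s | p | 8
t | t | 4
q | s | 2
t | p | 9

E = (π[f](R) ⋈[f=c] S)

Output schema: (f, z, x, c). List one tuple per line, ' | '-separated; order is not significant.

Per-node cardinality:
  R → 3
  π[f](R) → 3
  S → 4
  (π[f](R) ⋈[f=c] S) → 2

== RESULT ==
f | z | x | c
4 | t | t | 4
9 | t | p | 9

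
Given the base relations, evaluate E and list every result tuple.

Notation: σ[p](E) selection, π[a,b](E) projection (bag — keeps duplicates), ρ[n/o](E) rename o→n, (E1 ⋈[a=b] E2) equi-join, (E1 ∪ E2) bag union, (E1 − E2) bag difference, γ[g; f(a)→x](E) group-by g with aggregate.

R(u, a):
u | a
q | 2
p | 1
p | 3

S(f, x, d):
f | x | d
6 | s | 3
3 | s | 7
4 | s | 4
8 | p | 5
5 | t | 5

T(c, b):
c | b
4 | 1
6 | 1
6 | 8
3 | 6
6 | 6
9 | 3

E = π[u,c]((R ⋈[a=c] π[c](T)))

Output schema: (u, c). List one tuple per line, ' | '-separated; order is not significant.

Subexpression sizes:
  R → 3
  T → 6
  π[c](T) → 6
  (R ⋈[a=c] π[c](T)) → 1
  π[u,c]((R ⋈[a=c] π[c](T))) → 1

== RESULT ==
u | c
p | 3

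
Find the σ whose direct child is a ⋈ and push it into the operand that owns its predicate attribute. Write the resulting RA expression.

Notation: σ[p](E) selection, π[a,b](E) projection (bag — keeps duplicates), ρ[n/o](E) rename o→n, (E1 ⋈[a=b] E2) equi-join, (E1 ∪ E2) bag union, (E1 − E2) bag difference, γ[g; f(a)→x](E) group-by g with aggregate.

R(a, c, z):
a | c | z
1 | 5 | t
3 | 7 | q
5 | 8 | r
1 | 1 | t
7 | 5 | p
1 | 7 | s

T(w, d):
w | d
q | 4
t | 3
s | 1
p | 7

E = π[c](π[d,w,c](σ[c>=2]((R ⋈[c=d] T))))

σ filters on c, owned by the left side.
E' = π[c](π[d,w,c]((σ[c>=2](R) ⋈[c=d] T)))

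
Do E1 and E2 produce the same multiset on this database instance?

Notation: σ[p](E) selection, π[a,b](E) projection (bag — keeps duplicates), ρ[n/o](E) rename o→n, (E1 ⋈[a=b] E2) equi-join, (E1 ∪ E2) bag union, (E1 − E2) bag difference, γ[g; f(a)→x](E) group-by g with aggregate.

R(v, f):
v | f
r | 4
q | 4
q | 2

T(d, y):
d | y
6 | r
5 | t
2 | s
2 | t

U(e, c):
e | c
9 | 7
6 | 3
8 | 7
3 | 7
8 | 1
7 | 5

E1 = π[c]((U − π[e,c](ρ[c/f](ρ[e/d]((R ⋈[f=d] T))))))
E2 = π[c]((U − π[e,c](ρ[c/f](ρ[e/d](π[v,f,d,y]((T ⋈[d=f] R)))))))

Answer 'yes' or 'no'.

E1 stepwise |·|:
  U → 6
  R → 3
  T → 4
  (R ⋈[f=d] T) → 2
  ρ[e/d]((R ⋈[f=d] T)) → 2
  ρ[c/f](ρ[e/d]((R ⋈[f=d] T))) → 2
  π[e,c](ρ[c/f](ρ[e/d]((R ⋈[f=d] T)))) → 2
  (U − π[e,c](ρ[c/f](ρ[e/d]((R ⋈[f=d] T))))) → 6
  π[c]((U − π[e,c](ρ[c/f](ρ[e/d]((R ⋈[f=d] T)))))) → 6
E2 stepwise |·|:
  U → 6
  T → 4
  R → 3
  (T ⋈[d=f] R) → 2
  π[v,f,d,y]((T ⋈[d=f] R)) → 2
  ρ[e/d](π[v,f,d,y]((T ⋈[d=f] R))) → 2
  ρ[c/f](ρ[e/d](π[v,f,d,y]((T ⋈[d=f] R)))) → 2
  π[e,c](ρ[c/f](ρ[e/d](π[v,f,d,y]((T ⋈[d=f] R))))) → 2
  (U − π[e,c](ρ[c/f](ρ[e/d](π[v,f,d,y]((T ⋈[d=f] R)))))) → 6
  π[c]((U − π[e,c](ρ[c/f](ρ[e/d](π[v,f,d,y]((T ⋈[d=f] R))))))) → 6

E1 and E2 produce the same multiset:
c
1
3
5
7
7
7

yes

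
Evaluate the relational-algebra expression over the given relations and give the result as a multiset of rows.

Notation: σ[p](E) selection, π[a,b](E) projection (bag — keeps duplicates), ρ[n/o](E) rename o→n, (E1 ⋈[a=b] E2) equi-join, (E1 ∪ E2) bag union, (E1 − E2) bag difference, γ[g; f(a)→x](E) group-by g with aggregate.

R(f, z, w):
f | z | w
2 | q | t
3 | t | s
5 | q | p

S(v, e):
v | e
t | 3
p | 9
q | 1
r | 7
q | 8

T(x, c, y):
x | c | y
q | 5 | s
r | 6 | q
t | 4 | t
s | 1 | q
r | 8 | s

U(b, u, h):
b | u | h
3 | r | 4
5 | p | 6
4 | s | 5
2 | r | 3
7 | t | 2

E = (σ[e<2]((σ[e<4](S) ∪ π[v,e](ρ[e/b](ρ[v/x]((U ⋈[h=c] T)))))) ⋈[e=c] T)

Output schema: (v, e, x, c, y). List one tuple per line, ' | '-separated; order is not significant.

Stepwise |·|:
  S → 5
  σ[e<4](S) → 2
  U → 5
  T → 5
  (U ⋈[h=c] T) → 3
  ρ[v/x]((U ⋈[h=c] T)) → 3
  ρ[e/b](ρ[v/x]((U ⋈[h=c] T))) → 3
  π[v,e](ρ[e/b](ρ[v/x]((U ⋈[h=c] T)))) → 3
  (σ[e<4](S) ∪ π[v,e](ρ[e/b](ρ[v/x]((U ⋈[h=c] T))))) → 5
  σ[e<2]((σ[e<4](S) ∪ π[v,e](ρ[e/b](ρ[v/x]((U ⋈[h=c] T)))))) → 1
  T → 5
  (σ[e<2]((σ[e<4](S) ∪ π[v,e](ρ[e/b](ρ[v/x]((U ⋈[h=c] T)))))) ⋈[e=c] T) → 1

== RESULT ==
v | e | x | c | y
q | 1 | s | 1 | q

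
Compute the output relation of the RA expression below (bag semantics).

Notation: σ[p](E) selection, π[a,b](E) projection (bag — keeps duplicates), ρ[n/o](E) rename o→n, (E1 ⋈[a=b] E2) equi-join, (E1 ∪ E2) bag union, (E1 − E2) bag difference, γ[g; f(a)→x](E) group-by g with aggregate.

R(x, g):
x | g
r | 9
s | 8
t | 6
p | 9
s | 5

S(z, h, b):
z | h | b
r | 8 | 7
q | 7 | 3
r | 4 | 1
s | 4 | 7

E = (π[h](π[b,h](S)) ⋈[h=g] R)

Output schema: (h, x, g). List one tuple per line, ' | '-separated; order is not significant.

Stepwise |·|:
  S → 4
  π[b,h](S) → 4
  π[h](π[b,h](S)) → 4
  R → 5
  (π[h](π[b,h](S)) ⋈[h=g] R) → 1

== RESULT ==
h | x | g
8 | s | 8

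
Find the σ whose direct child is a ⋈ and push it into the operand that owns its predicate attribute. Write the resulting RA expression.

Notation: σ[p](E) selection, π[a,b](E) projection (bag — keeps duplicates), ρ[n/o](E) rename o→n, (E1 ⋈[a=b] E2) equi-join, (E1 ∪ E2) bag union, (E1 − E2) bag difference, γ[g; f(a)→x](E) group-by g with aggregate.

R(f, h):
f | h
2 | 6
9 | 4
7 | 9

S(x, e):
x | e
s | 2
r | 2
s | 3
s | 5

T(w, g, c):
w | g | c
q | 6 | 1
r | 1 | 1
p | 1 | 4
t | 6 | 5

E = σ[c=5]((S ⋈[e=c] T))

σ filters on c, owned by the right side.
E' = (S ⋈[e=c] σ[c=5](T))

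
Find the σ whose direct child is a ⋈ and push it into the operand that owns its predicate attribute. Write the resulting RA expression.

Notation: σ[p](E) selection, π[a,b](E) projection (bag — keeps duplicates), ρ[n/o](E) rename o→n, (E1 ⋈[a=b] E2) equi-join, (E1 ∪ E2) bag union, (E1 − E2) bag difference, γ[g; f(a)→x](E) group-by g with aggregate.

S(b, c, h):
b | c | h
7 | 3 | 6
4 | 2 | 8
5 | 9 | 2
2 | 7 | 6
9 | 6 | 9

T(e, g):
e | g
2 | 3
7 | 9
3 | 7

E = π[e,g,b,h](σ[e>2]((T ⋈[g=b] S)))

σ filters on e, owned by the left side.
E' = π[e,g,b,h]((σ[e>2](T) ⋈[g=b] S))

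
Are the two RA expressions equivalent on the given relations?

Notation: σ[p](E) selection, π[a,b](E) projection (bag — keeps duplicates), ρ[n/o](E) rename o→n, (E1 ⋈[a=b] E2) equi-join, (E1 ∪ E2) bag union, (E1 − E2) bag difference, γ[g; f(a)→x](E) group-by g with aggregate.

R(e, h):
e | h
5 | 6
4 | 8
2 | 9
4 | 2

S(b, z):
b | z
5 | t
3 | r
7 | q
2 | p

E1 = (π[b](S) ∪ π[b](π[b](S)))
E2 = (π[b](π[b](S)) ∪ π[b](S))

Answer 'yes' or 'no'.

E1 row counts bottom-up:
  S → 4
  π[b](S) → 4
  S → 4
  π[b](S) → 4
  π[b](π[b](S)) → 4
  (π[b](S) ∪ π[b](π[b](S))) → 8
E2 row counts bottom-up:
  S → 4
  π[b](S) → 4
  π[b](π[b](S)) → 4
  S → 4
  π[b](S) → 4
  (π[b](π[b](S)) ∪ π[b](S)) → 8

E1 and E2 produce the same multiset:
b
2
2
3
3
5
5
7
7

yes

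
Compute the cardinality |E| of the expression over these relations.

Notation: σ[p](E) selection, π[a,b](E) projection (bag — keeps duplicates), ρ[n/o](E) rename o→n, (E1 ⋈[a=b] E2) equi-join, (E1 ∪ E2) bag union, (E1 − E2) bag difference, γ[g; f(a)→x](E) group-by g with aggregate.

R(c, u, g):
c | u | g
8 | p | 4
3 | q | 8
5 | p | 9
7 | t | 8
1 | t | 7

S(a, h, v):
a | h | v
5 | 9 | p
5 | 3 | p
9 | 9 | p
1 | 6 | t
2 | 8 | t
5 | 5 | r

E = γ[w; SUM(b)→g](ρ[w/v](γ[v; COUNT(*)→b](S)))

Per-node cardinality:
  S → 6
  γ[v; COUNT(*)→b](S) → 3
  ρ[w/v](γ[v; COUNT(*)→b](S)) → 3
  γ[w; SUM(b)→g](ρ[w/v](γ[v; COUNT(*)→b](S))) → 3

|E| = 3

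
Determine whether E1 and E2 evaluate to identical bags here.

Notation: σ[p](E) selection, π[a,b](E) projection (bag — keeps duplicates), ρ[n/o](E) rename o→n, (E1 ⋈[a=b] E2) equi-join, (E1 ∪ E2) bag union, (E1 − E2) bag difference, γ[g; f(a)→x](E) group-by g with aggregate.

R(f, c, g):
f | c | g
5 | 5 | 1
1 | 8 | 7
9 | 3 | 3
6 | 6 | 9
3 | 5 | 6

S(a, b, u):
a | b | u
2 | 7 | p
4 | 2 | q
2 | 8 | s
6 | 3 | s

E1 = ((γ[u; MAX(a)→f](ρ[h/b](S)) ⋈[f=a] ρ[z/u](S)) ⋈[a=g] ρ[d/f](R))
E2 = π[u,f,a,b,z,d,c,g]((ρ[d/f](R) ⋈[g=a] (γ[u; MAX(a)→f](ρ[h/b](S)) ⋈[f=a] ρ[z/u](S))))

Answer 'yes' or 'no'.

E1 row counts bottom-up:
  S → 4
  ρ[h/b](S) → 4
  γ[u; MAX(a)→f](ρ[h/b](S)) → 3
  S → 4
  ρ[z/u](S) → 4
  (γ[u; MAX(a)→f](ρ[h/b](S)) ⋈[f=a] ρ[z/u](S)) → 4
  R → 5
  ρ[d/f](R) → 5
  ((γ[u; MAX(a)→f](ρ[h/b](S)) ⋈[f=a] ρ[z/u](S)) ⋈[a=g] ρ[d/f](R)) → 1
E2 row counts bottom-up:
  R → 5
  ρ[d/f](R) → 5
  S → 4
  ρ[h/b](S) → 4
  γ[u; MAX(a)→f](ρ[h/b](S)) → 3
  S → 4
  ρ[z/u](S) → 4
  (γ[u; MAX(a)→f](ρ[h/b](S)) ⋈[f=a] ρ[z/u](S)) → 4
  (ρ[d/f](R) ⋈[g=a] (γ[u; MAX(a)→f](ρ[h/b](S)) ⋈[f=a] ρ[z/u](S))) → 1
  π[u,f,a,b,z,d,c,g]((ρ[d/f](R) ⋈[g=a] (γ[u; MAX(a)→f](ρ[h/b](S)) ⋈[f=a] ρ[z/u](S)))) → 1

E1 and E2 produce the same multiset:
u | f | a | b | z | d | c | g
s | 6 | 6 | 3 | s | 3 | 5 | 6

yes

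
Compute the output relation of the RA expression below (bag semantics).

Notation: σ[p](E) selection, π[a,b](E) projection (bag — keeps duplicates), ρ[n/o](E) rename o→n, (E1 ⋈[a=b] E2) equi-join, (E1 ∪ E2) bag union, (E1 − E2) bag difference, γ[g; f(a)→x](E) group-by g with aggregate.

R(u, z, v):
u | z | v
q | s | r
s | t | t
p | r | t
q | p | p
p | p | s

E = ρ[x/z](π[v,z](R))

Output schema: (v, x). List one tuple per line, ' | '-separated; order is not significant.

Stepwise |·|:
  R → 5
  π[v,z](R) → 5
  ρ[x/z](π[v,z](R)) → 5

== RESULT ==
v | x
p | p
r | s
s | p
t | r
t | t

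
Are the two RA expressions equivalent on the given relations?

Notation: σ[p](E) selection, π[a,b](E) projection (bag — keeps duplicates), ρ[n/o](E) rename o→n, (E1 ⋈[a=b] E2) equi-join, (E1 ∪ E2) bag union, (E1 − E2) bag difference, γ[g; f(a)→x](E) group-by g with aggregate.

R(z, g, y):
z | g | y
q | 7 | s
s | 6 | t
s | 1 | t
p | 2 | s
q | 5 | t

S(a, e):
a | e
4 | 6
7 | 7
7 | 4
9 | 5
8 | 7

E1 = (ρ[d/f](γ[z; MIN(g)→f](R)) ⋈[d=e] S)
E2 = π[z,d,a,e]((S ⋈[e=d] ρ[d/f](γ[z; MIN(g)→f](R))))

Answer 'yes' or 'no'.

E1 row counts bottom-up:
  R → 5
  γ[z; MIN(g)→f](R) → 3
  ρ[d/f](γ[z; MIN(g)→f](R)) → 3
  S → 5
  (ρ[d/f](γ[z; MIN(g)→f](R)) ⋈[d=e] S) → 1
E2 row counts bottom-up:
  S → 5
  R → 5
  γ[z; MIN(g)→f](R) → 3
  ρ[d/f](γ[z; MIN(g)→f](R)) → 3
  (S ⋈[e=d] ρ[d/f](γ[z; MIN(g)→f](R))) → 1
  π[z,d,a,e]((S ⋈[e=d] ρ[d/f](γ[z; MIN(g)→f](R)))) → 1

E1 and E2 produce the same multiset:
z | d | a | e
q | 5 | 9 | 5

yes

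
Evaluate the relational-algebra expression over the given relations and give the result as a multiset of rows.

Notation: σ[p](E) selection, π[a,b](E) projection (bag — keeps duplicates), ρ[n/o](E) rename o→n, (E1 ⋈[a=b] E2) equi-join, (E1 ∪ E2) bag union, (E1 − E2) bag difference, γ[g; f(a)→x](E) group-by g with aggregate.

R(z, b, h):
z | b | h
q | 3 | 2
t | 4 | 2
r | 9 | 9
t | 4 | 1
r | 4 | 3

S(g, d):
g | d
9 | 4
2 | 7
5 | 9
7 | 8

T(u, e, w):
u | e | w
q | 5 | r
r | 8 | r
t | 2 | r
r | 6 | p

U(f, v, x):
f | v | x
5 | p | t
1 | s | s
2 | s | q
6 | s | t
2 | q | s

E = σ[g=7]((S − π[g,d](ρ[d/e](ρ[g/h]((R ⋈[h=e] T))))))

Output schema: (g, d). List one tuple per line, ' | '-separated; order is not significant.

Stepwise |·|:
  S → 4
  R → 5
  T → 4
  (R ⋈[h=e] T) → 2
  ρ[g/h]((R ⋈[h=e] T)) → 2
  ρ[d/e](ρ[g/h]((R ⋈[h=e] T))) → 2
  π[g,d](ρ[d/e](ρ[g/h]((R ⋈[h=e] T)))) → 2
  (S − π[g,d](ρ[d/e](ρ[g/h]((R ⋈[h=e] T))))) → 4
  σ[g=7]((S − π[g,d](ρ[d/e](ρ[g/h]((R ⋈[h=e] T)))))) → 1

== RESULT ==
g | d
7 | 8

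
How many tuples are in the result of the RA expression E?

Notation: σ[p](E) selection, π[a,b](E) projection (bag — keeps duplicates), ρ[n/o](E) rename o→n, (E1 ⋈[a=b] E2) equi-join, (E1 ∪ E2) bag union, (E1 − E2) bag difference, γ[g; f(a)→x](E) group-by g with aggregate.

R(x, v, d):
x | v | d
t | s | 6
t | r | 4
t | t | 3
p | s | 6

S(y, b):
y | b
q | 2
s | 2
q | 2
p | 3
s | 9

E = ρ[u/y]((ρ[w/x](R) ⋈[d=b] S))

Stepwise |·|:
  R → 4
  ρ[w/x](R) → 4
  S → 5
  (ρ[w/x](R) ⋈[d=b] S) → 1
  ρ[u/y]((ρ[w/x](R) ⋈[d=b] S)) → 1

|E| = 1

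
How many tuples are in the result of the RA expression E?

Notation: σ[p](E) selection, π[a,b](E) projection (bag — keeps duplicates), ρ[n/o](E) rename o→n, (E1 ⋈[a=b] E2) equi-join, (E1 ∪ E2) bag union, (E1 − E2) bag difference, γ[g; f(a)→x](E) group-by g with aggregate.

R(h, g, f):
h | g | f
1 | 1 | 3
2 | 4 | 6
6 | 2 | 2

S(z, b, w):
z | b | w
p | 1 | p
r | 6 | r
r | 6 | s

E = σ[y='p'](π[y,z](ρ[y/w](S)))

Subexpression sizes:
  S → 3
  ρ[y/w](S) → 3
  π[y,z](ρ[y/w](S)) → 3
  σ[y='p'](π[y,z](ρ[y/w](S))) → 1

|E| = 1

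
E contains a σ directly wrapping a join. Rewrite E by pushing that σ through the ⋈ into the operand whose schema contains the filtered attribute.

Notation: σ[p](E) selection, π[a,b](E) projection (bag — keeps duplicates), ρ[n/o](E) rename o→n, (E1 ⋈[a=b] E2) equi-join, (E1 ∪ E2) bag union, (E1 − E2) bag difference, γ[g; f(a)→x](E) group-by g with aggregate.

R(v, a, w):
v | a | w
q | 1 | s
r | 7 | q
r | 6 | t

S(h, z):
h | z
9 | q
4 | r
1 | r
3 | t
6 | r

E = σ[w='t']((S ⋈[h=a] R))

σ filters on w, owned by the right side.
E' = (S ⋈[h=a] σ[w='t'](R))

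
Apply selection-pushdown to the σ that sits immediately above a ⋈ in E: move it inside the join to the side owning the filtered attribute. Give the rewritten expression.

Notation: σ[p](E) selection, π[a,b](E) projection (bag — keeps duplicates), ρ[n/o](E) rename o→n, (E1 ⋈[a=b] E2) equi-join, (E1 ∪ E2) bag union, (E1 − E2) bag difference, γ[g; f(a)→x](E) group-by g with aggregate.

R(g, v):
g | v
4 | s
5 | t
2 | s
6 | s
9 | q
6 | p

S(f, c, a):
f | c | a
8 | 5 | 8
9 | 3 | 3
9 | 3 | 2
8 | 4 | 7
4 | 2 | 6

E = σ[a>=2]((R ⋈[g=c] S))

σ filters on a, owned by the right side.
E' = (R ⋈[g=c] σ[a>=2](S))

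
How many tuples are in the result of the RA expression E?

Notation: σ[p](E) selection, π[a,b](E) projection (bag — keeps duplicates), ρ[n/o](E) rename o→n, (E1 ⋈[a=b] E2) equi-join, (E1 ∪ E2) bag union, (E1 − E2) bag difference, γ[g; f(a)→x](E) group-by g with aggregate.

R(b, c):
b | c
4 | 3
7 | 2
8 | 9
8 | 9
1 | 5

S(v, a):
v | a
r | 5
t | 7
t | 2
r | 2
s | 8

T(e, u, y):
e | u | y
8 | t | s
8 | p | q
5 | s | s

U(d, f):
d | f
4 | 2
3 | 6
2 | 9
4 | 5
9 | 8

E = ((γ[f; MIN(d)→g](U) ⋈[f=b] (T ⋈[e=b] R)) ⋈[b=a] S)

Per-node cardinality:
  U → 5
  γ[f; MIN(d)→g](U) → 5
  T → 3
  R → 5
  (T ⋈[e=b] R) → 4
  (γ[f; MIN(d)→g](U) ⋈[f=b] (T ⋈[e=b] R)) → 4
  S → 5
  ((γ[f; MIN(d)→g](U) ⋈[f=b] (T ⋈[e=b] R)) ⋈[b=a] S) → 4

|E| = 4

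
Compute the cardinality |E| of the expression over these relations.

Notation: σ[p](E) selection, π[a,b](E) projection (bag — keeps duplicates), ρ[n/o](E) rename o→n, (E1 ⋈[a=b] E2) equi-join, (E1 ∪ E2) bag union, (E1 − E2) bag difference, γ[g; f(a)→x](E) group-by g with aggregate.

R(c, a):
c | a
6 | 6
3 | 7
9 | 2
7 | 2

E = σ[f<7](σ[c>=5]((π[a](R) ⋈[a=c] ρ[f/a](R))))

Per-node cardinality:
  R → 4
  π[a](R) → 4
  R → 4
  ρ[f/a](R) → 4
  (π[a](R) ⋈[a=c] ρ[f/a](R)) → 2
  σ[c>=5]((π[a](R) ⋈[a=c] ρ[f/a](R))) → 2
  σ[f<7](σ[c>=5]((π[a](R) ⋈[a=c] ρ[f/a](R)))) → 2

|E| = 2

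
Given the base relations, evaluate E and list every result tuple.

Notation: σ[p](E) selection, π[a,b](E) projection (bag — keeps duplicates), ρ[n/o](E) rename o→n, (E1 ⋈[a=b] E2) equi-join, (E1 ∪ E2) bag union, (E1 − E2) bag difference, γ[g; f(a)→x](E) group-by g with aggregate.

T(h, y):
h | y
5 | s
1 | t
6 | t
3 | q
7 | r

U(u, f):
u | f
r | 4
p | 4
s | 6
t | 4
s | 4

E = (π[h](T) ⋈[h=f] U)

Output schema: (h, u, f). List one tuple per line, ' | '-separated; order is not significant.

Subexpression sizes:
  T → 5
  π[h](T) → 5
  U → 5
  (π[h](T) ⋈[h=f] U) → 1

== RESULT ==
h | u | f
6 | s | 6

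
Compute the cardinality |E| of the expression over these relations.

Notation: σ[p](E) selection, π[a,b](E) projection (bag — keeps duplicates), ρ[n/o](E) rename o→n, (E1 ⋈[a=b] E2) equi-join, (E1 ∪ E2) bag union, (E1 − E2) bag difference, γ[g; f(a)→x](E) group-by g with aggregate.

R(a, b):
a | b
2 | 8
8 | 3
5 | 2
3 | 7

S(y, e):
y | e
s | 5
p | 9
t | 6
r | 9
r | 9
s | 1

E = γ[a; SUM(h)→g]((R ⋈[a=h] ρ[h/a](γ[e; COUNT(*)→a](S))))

Subexpression sizes:
  R → 4
  S → 6
  γ[e; COUNT(*)→a](S) → 4
  ρ[h/a](γ[e; COUNT(*)→a](S)) → 4
  (R ⋈[a=h] ρ[h/a](γ[e; COUNT(*)→a](S))) → 1
  γ[a; SUM(h)→g]((R ⋈[a=h] ρ[h/a](γ[e; COUNT(*)→a](S)))) → 1

|E| = 1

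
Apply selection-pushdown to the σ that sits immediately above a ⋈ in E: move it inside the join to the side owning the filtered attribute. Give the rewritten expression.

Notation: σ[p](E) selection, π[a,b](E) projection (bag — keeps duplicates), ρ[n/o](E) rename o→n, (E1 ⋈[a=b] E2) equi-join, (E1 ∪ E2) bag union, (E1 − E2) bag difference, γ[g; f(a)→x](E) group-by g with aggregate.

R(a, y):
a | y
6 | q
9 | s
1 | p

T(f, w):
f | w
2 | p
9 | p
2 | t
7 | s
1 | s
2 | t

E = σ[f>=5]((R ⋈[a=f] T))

σ filters on f, owned by the right side.
E' = (R ⋈[a=f] σ[f>=5](T))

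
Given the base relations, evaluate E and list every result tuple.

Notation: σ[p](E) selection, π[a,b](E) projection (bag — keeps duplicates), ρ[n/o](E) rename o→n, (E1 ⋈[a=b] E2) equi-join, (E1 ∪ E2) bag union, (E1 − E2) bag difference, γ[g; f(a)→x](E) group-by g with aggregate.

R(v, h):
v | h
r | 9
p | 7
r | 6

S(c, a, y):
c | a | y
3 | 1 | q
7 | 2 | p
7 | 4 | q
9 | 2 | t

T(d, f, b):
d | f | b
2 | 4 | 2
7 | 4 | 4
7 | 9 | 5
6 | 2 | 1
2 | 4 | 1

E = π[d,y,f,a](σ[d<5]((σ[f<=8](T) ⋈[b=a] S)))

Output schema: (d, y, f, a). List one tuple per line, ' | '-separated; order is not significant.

Per-node cardinality:
  T → 5
  σ[f<=8](T) → 4
  S → 4
  (σ[f<=8](T) ⋈[b=a] S) → 5
  σ[d<5]((σ[f<=8](T) ⋈[b=a] S)) → 3
  π[d,y,f,a](σ[d<5]((σ[f<=8](T) ⋈[b=a] S))) → 3

== RESULT ==
d | y | f | a
2 | p | 4 | 2
2 | q | 4 | 1
2 | t | 4 | 2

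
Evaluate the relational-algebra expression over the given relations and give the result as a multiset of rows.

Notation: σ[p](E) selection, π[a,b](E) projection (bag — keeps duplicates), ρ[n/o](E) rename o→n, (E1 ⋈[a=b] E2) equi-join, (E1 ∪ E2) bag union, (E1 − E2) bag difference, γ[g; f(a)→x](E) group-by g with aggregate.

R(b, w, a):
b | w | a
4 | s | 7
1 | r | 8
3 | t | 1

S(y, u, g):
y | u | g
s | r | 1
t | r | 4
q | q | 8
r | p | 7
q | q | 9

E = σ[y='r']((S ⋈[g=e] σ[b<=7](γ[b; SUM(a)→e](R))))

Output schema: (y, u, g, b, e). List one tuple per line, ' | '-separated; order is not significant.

Row counts bottom-up:
  S → 5
  R → 3
  γ[b; SUM(a)→e](R) → 3
  σ[b<=7](γ[b; SUM(a)→e](R)) → 3
  (S ⋈[g=e] σ[b<=7](γ[b; SUM(a)→e](R))) → 3
  σ[y='r']((S ⋈[g=e] σ[b<=7](γ[b; SUM(a)→e](R)))) → 1

== RESULT ==
y | u | g | b | e
r | p | 7 | 4 | 7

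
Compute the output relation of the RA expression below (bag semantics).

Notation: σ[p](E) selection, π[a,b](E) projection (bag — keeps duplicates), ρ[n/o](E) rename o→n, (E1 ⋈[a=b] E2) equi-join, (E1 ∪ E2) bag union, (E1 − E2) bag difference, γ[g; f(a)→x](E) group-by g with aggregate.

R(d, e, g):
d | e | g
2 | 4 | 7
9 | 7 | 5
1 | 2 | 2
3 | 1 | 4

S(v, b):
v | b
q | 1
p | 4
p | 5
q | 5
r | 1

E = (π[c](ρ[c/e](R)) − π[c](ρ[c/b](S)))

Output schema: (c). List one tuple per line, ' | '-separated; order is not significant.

Row counts bottom-up:
  R → 4
  ρ[c/e](R) → 4
  π[c](ρ[c/e](R)) → 4
  S → 5
  ρ[c/b](S) → 5
  π[c](ρ[c/b](S)) → 5
  (π[c](ρ[c/e](R)) − π[c](ρ[c/b](S))) → 2

== RESULT ==
c
2
7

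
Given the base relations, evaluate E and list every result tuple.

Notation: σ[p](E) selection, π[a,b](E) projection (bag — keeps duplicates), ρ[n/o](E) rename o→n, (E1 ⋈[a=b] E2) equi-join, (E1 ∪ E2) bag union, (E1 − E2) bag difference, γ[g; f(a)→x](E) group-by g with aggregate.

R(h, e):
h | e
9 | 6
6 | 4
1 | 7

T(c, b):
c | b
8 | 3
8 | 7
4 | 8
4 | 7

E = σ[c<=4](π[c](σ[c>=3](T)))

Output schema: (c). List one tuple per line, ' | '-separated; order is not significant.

Subexpression sizes:
  T → 4
  σ[c>=3](T) → 4
  π[c](σ[c>=3](T)) → 4
  σ[c<=4](π[c](σ[c>=3](T))) → 2

== RESULT ==
c
4
4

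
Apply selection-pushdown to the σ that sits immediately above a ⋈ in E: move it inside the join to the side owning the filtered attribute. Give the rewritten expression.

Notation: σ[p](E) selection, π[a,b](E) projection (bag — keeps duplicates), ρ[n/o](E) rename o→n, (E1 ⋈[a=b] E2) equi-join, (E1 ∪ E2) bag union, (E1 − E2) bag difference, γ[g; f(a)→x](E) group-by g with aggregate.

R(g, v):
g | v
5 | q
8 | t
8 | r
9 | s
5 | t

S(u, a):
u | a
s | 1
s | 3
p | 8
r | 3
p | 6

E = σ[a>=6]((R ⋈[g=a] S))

σ filters on a, owned by the right side.
E' = (R ⋈[g=a] σ[a>=6](S))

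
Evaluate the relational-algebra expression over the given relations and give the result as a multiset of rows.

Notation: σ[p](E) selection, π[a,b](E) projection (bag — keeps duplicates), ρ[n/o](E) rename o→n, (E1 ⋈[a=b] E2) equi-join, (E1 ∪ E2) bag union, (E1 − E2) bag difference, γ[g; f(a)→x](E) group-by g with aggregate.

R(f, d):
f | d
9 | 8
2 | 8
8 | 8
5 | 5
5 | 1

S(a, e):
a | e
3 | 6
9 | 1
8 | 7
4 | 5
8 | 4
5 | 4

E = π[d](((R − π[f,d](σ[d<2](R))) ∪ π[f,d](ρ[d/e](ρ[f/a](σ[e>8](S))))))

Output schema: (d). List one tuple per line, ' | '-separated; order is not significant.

Stepwise |·|:
  R → 5
  R → 5
  σ[d<2](R) → 1
  π[f,d](σ[d<2](R)) → 1
  (R − π[f,d](σ[d<2](R))) → 4
  S → 6
  σ[e>8](S) → 0
  ρ[f/a](σ[e>8](S)) → 0
  ρ[d/e](ρ[f/a](σ[e>8](S))) → 0
  π[f,d](ρ[d/e](ρ[f/a](σ[e>8](S)))) → 0
  ((R − π[f,d](σ[d<2](R))) ∪ π[f,d](ρ[d/e](ρ[f/a](σ[e>8](S))))) → 4
  π[d](((R − π[f,d](σ[d<2](R))) ∪ π[f,d](ρ[d/e](ρ[f/a](σ[e>8](S)))))) → 4

== RESULT ==
d
5
8
8
8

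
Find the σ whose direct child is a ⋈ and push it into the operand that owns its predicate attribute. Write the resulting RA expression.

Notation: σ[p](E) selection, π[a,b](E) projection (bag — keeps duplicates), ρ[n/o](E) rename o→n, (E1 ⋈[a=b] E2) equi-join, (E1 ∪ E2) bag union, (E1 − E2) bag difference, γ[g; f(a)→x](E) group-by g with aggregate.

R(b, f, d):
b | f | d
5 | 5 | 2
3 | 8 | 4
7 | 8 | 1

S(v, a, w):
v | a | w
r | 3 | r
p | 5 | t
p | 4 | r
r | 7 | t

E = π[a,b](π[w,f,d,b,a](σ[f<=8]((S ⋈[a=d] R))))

σ filters on f, owned by the right side.
E' = π[a,b](π[w,f,d,b,a]((S ⋈[a=d] σ[f<=8](R))))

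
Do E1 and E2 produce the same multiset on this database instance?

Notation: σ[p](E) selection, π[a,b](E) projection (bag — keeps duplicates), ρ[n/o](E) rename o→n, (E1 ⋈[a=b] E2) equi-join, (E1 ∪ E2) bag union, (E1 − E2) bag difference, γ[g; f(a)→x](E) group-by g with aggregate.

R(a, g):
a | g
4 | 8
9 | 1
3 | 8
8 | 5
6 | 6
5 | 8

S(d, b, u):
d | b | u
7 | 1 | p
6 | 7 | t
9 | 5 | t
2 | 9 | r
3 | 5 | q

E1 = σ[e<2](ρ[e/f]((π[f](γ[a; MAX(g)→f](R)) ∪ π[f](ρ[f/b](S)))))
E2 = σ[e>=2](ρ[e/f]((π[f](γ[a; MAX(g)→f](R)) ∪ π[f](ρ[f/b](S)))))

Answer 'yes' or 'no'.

E1 stepwise |·|:
  R → 6
  γ[a; MAX(g)→f](R) → 6
  π[f](γ[a; MAX(g)→f](R)) → 6
  S → 5
  ρ[f/b](S) → 5
  π[f](ρ[f/b](S)) → 5
  (π[f](γ[a; MAX(g)→f](R)) ∪ π[f](ρ[f/b](S))) → 11
  ρ[e/f]((π[f](γ[a; MAX(g)→f](R)) ∪ π[f](ρ[f/b](S)))) → 11
  σ[e<2](ρ[e/f]((π[f](γ[a; MAX(g)→f](R)) ∪ π[f](ρ[f/b](S))))) → 2
E2 stepwise |·|:
  R → 6
  γ[a; MAX(g)→f](R) → 6
  π[f](γ[a; MAX(g)→f](R)) → 6
  S → 5
  ρ[f/b](S) → 5
  π[f](ρ[f/b](S)) → 5
  (π[f](γ[a; MAX(g)→f](R)) ∪ π[f](ρ[f/b](S))) → 11
  ρ[e/f]((π[f](γ[a; MAX(g)→f](R)) ∪ π[f](ρ[f/b](S)))) → 11
  σ[e>=2](ρ[e/f]((π[f](γ[a; MAX(g)→f](R)) ∪ π[f](ρ[f/b](S))))) → 9

E1 result:
e
1
1
E2 result:
e
5
5
5
6
7
8
8
8
9
Witness: (6,) appears 0× in E1 but 1× in E2.

no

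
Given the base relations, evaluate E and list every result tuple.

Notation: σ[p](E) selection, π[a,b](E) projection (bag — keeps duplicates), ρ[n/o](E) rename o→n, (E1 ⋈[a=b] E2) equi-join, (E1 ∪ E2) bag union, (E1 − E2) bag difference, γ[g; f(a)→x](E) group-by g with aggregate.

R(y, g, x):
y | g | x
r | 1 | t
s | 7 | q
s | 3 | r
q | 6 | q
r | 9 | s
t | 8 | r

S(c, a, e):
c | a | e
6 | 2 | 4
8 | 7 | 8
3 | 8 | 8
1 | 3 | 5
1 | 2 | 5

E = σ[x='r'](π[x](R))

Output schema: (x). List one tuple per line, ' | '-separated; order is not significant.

Stepwise |·|:
  R → 6
  π[x](R) → 6
  σ[x='r'](π[x](R)) → 2

== RESULT ==
x
r
r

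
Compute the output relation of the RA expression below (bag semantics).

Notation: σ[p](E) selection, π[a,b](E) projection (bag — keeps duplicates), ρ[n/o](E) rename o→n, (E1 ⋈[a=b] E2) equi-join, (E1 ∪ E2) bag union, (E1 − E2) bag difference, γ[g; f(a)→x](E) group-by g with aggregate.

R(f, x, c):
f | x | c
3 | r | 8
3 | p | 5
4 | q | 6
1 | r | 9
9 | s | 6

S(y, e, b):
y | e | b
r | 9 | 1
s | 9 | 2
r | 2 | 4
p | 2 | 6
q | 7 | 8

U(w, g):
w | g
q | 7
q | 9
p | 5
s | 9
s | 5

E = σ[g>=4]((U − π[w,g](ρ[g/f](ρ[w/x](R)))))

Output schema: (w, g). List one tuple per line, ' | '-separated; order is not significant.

Stepwise |·|:
  U → 5
  R → 5
  ρ[w/x](R) → 5
  ρ[g/f](ρ[w/x](R)) → 5
  π[w,g](ρ[g/f](ρ[w/x](R))) → 5
  (U − π[w,g](ρ[g/f](ρ[w/x](R)))) → 4
  σ[g>=4]((U − π[w,g](ρ[g/f](ρ[w/x](R))))) → 4

== RESULT ==
w | g
p | 5
q | 7
q | 9
s | 5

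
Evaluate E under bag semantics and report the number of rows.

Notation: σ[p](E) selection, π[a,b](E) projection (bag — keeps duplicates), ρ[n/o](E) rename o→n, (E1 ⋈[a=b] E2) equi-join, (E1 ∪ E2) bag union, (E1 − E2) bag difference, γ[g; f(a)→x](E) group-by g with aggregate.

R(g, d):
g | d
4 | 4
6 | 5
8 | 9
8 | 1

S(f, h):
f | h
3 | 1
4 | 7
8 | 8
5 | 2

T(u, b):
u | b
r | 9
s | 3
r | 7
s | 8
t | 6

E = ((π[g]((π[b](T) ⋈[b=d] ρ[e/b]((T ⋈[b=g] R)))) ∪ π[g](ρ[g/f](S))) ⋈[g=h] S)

Stepwise |·|:
  T → 5
  π[b](T) → 5
  T → 5
  R → 4
  (T ⋈[b=g] R) → 3
  ρ[e/b]((T ⋈[b=g] R)) → 3
  (π[b](T) ⋈[b=d] ρ[e/b]((T ⋈[b=g] R))) → 1
  π[g]((π[b](T) ⋈[b=d] ρ[e/b]((T ⋈[b=g] R)))) → 1
  S → 4
  ρ[g/f](S) → 4
  π[g](ρ[g/f](S)) → 4
  (π[g]((π[b](T) ⋈[b=d] ρ[e/b]((T ⋈[b=g] R)))) ∪ π[g](ρ[g/f](S))) → 5
  S → 4
  ((π[g]((π[b](T) ⋈[b=d] ρ[e/b]((T ⋈[b=g] R)))) ∪ π[g](ρ[g/f](S))) ⋈[g=h] S) → 2

|E| = 2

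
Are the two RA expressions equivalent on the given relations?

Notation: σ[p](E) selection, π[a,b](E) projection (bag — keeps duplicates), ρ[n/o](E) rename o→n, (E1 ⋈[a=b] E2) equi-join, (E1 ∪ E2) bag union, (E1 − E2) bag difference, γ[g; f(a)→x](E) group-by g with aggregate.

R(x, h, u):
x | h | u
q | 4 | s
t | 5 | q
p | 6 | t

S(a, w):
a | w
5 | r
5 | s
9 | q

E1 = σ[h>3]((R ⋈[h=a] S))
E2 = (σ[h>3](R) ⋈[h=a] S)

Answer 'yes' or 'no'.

E1 stepwise |·|:
  R → 3
  S → 3
  (R ⋈[h=a] S) → 2
  σ[h>3]((R ⋈[h=a] S)) → 2
E2 stepwise |·|:
  R → 3
  σ[h>3](R) → 3
  S → 3
  (σ[h>3](R) ⋈[h=a] S) → 2

E1 and E2 produce the same multiset:
x | h | u | a | w
t | 5 | q | 5 | r
t | 5 | q | 5 | s

yes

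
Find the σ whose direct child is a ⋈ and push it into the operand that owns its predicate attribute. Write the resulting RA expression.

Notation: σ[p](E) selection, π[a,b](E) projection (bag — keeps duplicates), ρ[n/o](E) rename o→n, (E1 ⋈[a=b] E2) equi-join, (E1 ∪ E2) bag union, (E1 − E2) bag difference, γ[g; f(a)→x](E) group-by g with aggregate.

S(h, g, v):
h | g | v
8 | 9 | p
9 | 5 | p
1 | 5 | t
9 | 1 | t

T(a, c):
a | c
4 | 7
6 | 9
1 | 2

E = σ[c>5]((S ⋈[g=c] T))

σ filters on c, owned by the right side.
E' = (S ⋈[g=c] σ[c>5](T))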